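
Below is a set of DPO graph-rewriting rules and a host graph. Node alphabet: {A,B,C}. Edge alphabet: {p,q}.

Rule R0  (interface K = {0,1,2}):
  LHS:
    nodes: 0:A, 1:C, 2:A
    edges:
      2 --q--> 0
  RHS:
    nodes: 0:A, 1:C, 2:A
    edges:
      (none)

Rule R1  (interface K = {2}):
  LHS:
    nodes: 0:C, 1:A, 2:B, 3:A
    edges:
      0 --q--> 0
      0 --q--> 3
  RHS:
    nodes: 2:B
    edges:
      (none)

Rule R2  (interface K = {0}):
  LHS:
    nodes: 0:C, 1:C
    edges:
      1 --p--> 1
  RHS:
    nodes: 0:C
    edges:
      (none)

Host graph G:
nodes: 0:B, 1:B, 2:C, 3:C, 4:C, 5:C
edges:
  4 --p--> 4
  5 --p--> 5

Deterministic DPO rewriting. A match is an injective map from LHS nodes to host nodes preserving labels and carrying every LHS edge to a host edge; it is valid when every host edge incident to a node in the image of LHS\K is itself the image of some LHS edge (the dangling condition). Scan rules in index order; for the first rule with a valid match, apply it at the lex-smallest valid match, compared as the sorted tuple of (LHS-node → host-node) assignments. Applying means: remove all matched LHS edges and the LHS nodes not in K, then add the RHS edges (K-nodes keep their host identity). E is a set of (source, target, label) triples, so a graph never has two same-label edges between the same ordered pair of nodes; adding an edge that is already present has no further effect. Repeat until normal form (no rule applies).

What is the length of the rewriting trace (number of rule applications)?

start.  V:6 E:2  edges: 4-p->4 5-p->5
1. fire R2 via {0↦2, 1↦4}  →  V:5 E:1  edges: 5-p->5
2. fire R2 via {0↦2, 1↦5}  →  V:4 E:0  edges: ∅
normal form: no rule applies after step 2

Answer: 2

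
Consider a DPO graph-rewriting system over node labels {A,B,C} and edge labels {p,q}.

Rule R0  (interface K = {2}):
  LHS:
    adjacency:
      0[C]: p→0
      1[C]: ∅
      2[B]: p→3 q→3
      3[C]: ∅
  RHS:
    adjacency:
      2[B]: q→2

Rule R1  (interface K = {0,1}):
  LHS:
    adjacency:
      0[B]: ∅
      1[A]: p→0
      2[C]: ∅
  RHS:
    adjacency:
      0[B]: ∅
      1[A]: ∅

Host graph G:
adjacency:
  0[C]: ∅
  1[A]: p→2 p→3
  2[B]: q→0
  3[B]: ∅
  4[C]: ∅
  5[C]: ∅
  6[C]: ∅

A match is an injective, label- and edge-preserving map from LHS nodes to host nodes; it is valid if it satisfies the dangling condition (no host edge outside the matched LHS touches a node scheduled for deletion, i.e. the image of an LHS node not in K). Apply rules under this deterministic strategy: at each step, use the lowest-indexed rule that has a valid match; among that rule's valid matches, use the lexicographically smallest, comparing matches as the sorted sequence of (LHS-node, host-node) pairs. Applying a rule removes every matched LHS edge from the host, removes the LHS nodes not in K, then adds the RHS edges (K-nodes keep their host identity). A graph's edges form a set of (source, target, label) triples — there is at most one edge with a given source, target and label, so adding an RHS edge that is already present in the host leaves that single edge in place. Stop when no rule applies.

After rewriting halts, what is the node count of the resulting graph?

start.  V:7 E:3  edges: 1-p->2 1-p->3 2-q->0
1. fire R1 via {0↦2, 1↦1, 2↦4}  →  V:6 E:2  edges: 1-p->3 2-q->0
2. fire R1 via {0↦3, 1↦1, 2↦5}  →  V:5 E:1  edges: 2-q->0
final graph: no rule applies after step 2
NF nodes: {0:C, 1:A, 2:B, 3:B, 6:C}

Answer: 5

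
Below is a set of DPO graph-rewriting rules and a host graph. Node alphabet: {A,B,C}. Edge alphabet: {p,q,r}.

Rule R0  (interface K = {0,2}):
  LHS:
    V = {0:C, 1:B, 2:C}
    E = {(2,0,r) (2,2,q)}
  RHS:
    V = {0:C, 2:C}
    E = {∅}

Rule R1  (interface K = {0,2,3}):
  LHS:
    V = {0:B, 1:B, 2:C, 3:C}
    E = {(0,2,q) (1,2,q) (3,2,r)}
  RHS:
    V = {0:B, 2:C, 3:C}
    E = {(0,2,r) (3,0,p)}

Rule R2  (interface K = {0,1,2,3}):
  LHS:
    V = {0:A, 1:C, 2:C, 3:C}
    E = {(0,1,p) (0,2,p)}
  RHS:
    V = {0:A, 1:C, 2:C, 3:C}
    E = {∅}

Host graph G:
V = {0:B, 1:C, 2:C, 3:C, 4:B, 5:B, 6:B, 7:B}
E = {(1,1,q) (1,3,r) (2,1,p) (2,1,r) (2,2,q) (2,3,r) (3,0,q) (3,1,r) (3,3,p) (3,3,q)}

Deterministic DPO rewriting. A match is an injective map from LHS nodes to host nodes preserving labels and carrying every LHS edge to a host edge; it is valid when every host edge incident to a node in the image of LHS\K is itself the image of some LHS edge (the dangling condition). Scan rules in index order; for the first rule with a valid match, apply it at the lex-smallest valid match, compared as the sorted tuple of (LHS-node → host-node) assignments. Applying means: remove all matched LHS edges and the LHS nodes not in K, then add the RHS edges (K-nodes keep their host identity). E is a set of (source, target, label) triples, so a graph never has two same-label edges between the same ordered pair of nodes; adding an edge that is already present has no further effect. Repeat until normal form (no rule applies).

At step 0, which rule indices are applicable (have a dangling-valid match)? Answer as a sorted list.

Answer: [R0]

Derivation:
R0: 16 valid matches — {0↦1, 1↦4, 2↦2}, {0↦1, 1↦4, 2↦3}, {0↦1, 1↦5, 2↦2} (+13 more)
R1: no valid match — LHS pattern not found
R2: no valid match — LHS pattern not found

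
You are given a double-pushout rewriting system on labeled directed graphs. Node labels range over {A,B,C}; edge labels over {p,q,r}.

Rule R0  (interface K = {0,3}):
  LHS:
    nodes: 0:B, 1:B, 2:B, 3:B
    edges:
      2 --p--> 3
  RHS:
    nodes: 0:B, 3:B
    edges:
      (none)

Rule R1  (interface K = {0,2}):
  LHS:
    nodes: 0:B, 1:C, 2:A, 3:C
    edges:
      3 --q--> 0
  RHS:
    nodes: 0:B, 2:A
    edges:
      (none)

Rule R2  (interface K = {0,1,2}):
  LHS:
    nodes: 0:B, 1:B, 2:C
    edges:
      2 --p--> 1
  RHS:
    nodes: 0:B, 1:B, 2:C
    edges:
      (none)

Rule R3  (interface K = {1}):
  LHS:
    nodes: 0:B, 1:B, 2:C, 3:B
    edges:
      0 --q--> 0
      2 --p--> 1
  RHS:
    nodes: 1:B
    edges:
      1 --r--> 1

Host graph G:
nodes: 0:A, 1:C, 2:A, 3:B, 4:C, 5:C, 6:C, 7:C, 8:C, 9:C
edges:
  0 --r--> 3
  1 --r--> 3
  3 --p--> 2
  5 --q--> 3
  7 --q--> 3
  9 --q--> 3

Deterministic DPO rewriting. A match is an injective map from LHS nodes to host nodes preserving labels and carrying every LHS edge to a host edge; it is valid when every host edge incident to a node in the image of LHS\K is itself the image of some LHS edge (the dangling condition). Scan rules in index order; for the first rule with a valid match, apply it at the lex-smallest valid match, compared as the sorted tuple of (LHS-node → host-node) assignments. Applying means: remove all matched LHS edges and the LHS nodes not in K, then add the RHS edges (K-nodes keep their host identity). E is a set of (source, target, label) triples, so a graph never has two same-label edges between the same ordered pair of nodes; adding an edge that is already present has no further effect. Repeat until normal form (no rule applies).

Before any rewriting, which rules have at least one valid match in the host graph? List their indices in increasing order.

Answer: [R1]

Derivation:
R0: no valid match — LHS pattern not found
R1: 18 valid matches — {0↦3, 1↦4, 2↦0, 3↦5}, {0↦3, 1↦4, 2↦0, 3↦7}, {0↦3, 1↦4, 2↦0, 3↦9} (+15 more)
R2: no valid match — LHS pattern not found
R3: no valid match — LHS pattern not found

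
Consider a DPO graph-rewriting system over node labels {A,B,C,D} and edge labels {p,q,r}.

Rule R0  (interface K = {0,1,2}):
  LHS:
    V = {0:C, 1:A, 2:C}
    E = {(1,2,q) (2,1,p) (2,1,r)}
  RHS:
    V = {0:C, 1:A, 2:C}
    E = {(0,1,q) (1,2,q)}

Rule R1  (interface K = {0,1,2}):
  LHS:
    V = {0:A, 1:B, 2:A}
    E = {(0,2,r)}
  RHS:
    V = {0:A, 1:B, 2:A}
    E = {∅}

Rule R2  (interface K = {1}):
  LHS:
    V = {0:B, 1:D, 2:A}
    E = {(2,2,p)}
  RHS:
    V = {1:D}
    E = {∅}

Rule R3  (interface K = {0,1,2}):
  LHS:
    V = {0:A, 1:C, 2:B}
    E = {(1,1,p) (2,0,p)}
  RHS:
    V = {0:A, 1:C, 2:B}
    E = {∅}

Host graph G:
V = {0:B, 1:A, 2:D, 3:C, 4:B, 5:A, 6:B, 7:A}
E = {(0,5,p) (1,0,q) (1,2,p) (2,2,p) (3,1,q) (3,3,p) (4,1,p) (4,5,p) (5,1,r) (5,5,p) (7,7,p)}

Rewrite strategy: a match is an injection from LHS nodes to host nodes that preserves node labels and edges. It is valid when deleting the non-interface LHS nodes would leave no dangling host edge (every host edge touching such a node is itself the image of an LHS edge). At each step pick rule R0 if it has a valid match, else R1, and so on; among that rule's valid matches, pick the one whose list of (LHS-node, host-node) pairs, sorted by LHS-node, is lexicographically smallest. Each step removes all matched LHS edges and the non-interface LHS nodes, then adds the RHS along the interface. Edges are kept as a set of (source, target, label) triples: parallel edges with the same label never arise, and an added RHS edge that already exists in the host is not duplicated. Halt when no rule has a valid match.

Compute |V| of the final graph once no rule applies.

initial: |V|=8 |E|=11  E = 0-p->5 1-q->0 1-p->2 2-p->2 3-q->1 3-p->3 4-p->1 4-p->5 5-r->1 5-p->5 7-p->7
step 1: apply R1 at {0↦5, 1↦0, 2↦1}  → |V|=8 |E|=10  E = 0-p->5 1-q->0 1-p->2 2-p->2 3-q->1 3-p->3 4-p->1 4-p->5 5-p->5 7-p->7
step 2: apply R2 at {0↦6, 1↦2, 2↦7}  → |V|=6 |E|=9  E = 0-p->5 1-q->0 1-p->2 2-p->2 3-q->1 3-p->3 4-p->1 4-p->5 5-p->5
step 3: apply R3 at {0↦1, 1↦3, 2↦4}  → |V|=6 |E|=7  E = 0-p->5 1-q->0 1-p->2 2-p->2 3-q->1 4-p->5 5-p->5
final graph: no rule applies after step 3
NF nodes: {0:B, 1:A, 2:D, 3:C, 4:B, 5:A}

Answer: 6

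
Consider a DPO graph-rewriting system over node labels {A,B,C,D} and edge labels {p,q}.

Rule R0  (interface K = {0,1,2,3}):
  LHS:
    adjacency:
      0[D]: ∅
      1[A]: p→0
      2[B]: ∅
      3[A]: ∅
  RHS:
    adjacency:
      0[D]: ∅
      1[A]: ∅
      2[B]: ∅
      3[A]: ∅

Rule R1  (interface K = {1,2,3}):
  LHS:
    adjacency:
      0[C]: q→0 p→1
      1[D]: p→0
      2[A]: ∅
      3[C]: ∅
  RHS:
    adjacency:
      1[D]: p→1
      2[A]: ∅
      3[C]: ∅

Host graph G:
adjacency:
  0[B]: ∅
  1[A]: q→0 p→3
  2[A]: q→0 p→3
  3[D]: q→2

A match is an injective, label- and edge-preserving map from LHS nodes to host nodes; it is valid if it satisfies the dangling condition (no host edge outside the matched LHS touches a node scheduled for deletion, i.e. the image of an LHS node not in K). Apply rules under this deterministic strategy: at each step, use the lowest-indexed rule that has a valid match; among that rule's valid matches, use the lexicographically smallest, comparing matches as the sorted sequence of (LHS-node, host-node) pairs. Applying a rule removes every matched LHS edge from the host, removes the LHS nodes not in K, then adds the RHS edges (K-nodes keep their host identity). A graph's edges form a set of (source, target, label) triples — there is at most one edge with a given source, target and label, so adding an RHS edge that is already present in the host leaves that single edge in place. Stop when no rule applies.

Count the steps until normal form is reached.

initial: |V|=4 |E|=5  E = 1-q->0 1-p->3 2-q->0 2-p->3 3-q->2
step 1: apply R0 at {0↦3, 1↦1, 2↦0, 3↦2}  → |V|=4 |E|=4  E = 1-q->0 2-q->0 2-p->3 3-q->2
step 2: apply R0 at {0↦3, 1↦2, 2↦0, 3↦1}  → |V|=4 |E|=3  E = 1-q->0 2-q->0 3-q->2
final graph: no rule applies after step 2

Answer: 2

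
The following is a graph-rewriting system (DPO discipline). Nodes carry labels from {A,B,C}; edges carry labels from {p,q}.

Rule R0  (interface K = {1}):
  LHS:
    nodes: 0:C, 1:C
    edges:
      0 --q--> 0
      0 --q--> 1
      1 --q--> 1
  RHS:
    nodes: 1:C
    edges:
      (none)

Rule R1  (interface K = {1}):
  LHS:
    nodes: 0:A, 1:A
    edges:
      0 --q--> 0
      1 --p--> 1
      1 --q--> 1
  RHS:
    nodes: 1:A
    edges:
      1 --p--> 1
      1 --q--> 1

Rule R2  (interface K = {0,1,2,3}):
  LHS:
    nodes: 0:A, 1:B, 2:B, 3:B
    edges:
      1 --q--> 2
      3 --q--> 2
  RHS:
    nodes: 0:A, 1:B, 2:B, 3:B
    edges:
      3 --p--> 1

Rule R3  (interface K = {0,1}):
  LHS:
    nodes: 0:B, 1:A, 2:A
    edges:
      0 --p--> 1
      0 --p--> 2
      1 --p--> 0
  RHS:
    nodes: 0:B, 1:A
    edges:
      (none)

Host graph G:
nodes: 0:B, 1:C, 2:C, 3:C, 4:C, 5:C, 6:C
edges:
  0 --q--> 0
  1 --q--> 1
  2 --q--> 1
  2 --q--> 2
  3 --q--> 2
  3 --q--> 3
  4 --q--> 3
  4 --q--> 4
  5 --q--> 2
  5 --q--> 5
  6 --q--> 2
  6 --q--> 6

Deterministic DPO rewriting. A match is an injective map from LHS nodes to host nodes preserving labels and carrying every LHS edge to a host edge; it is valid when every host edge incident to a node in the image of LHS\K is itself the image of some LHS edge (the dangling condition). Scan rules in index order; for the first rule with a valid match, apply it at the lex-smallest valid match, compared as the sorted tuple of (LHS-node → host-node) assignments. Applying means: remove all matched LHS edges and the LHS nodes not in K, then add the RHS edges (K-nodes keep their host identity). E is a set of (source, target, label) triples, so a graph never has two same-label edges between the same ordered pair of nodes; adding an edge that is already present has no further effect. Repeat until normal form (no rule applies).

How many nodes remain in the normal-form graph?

initial: |V|=7 |E|=12  E = 0-q->0 1-q->1 2-q->1 2-q->2 3-q->2 3-q->3 4-q->3 4-q->4 5-q->2 5-q->5 6-q->2 6-q->6
step 1: apply R0 at {0↦4, 1↦3}  → |V|=6 |E|=9  E = 0-q->0 1-q->1 2-q->1 2-q->2 3-q->2 5-q->2 5-q->5 6-q->2 6-q->6
step 2: apply R0 at {0↦5, 1↦2}  → |V|=5 |E|=6  E = 0-q->0 1-q->1 2-q->1 3-q->2 6-q->2 6-q->6
final graph: no rule applies after step 2
NF nodes: {0:B, 1:C, 2:C, 3:C, 6:C}

Answer: 5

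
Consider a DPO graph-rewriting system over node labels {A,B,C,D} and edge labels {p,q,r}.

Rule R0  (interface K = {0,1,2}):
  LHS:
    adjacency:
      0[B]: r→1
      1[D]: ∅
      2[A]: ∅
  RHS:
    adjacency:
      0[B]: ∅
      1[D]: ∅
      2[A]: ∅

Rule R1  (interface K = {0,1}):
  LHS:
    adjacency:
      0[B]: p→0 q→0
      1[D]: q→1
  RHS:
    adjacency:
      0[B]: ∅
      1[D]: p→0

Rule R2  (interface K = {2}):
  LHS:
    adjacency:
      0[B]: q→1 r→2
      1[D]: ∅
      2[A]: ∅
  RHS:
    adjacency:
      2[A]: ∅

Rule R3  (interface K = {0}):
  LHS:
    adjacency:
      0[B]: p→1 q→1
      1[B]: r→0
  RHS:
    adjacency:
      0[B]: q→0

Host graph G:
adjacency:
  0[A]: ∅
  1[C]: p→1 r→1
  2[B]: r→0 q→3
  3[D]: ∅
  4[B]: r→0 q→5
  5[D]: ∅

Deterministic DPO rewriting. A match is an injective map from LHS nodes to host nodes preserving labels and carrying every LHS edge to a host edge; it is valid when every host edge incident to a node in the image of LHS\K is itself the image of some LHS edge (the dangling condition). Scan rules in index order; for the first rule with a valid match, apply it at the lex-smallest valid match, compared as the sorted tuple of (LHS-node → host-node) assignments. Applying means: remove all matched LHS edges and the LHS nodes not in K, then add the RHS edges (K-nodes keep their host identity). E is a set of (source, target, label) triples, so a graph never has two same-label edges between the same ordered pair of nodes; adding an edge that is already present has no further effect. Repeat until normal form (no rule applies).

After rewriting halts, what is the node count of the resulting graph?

Answer: 2

Rewrite trace:
[0] host  ⇒  6 nodes, 6 edges  {1-p->1 1-r->1 2-r->0 2-q->3 4-r->0 4-q->5}
[1] R2 @ {0↦2, 1↦3, 2↦0}  ⇒  4 nodes, 4 edges  {1-p->1 1-r->1 4-r->0 4-q->5}
[2] R2 @ {0↦4, 1↦5, 2↦0}  ⇒  2 nodes, 2 edges  {1-p->1 1-r->1}
final graph: no rule applies after step 2
NF nodes: {0:A, 1:C}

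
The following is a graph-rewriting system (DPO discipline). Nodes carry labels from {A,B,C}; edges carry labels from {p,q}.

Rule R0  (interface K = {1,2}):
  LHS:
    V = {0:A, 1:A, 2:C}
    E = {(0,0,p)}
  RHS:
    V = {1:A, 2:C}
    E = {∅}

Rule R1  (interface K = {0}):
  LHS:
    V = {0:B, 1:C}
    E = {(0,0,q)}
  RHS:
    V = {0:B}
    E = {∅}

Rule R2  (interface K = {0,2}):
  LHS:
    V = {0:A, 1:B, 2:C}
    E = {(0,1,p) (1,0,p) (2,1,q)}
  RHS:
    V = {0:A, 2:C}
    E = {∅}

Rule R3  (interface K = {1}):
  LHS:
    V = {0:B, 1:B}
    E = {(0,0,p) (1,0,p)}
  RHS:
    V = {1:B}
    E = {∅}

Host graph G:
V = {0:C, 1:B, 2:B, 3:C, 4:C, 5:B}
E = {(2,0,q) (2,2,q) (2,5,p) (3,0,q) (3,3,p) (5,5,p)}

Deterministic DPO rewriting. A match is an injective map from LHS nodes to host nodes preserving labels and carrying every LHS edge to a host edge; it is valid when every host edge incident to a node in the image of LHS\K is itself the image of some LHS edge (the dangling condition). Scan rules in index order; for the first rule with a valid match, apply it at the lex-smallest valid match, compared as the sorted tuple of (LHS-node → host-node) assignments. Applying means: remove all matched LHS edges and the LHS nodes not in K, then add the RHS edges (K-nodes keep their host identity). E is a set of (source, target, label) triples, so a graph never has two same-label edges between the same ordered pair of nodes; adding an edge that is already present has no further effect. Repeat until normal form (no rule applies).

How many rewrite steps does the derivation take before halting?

Answer: 2

Derivation:
[0] host  ⇒  6 nodes, 6 edges  {2-q->0 2-q->2 2-p->5 3-q->0 3-p->3 5-p->5}
[1] R1 @ {0↦2, 1↦4}  ⇒  5 nodes, 5 edges  {2-q->0 2-p->5 3-q->0 3-p->3 5-p->5}
[2] R3 @ {0↦5, 1↦2}  ⇒  4 nodes, 3 edges  {2-q->0 3-q->0 3-p->3}
final graph: no rule applies after step 2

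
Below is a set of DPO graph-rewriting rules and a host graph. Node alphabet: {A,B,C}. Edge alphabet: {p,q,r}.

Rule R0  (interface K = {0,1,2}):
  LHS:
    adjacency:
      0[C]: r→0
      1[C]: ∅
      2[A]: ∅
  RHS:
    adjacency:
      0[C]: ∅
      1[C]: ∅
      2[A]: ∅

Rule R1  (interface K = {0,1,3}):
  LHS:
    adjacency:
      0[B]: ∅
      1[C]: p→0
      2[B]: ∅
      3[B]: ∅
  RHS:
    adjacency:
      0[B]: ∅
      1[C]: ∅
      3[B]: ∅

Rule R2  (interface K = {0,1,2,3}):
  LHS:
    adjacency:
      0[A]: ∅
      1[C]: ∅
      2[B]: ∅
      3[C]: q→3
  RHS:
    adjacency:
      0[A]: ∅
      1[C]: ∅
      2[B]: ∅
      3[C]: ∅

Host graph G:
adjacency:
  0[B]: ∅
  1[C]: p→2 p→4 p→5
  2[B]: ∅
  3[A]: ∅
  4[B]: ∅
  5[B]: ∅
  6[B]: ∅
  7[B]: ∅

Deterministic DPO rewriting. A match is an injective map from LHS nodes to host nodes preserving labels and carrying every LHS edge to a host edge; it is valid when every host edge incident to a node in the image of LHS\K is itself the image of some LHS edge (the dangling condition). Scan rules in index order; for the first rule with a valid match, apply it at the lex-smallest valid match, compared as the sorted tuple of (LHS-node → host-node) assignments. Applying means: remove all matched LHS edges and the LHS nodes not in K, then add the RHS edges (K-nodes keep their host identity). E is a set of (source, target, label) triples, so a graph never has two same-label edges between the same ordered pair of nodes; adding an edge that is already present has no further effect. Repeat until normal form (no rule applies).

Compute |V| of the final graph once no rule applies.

[0] host  ⇒  8 nodes, 3 edges  {1-p->2 1-p->4 1-p->5}
[1] R1 @ {0↦2, 1↦1, 2↦0, 3↦4}  ⇒  7 nodes, 2 edges  {1-p->4 1-p->5}
[2] R1 @ {0↦4, 1↦1, 2↦2, 3↦5}  ⇒  6 nodes, 1 edges  {1-p->5}
[3] R1 @ {0↦5, 1↦1, 2↦4, 3↦6}  ⇒  5 nodes, 0 edges  {∅}
halt: no rule applies after step 3
NF nodes: {1:C, 3:A, 5:B, 6:B, 7:B}

Answer: 5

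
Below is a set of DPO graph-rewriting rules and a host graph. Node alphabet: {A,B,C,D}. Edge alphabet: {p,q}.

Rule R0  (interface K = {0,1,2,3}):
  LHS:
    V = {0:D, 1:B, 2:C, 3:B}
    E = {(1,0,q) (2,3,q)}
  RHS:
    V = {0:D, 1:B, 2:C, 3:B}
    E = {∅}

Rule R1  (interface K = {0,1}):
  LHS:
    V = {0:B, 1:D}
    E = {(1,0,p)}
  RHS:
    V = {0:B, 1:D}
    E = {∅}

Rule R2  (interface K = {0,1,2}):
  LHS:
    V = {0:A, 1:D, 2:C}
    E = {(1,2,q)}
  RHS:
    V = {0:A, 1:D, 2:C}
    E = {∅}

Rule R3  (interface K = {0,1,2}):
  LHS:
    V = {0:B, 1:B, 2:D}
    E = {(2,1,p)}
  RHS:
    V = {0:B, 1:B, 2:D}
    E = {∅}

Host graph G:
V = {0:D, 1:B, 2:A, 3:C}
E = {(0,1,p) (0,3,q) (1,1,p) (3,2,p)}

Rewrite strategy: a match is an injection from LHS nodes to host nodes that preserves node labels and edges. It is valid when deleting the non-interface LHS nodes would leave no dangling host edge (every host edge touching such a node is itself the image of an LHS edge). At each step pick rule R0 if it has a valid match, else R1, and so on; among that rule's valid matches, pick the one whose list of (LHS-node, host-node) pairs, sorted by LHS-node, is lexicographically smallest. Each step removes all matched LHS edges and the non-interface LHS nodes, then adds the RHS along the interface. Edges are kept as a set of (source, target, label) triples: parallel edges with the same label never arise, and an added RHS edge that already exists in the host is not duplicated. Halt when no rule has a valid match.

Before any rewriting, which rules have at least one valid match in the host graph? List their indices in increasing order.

Answer: [R1,R2]

Steps:
R0: no valid match — LHS pattern not found
R1: 1 valid match — {0↦1, 1↦0}
R2: 1 valid match — {0↦2, 1↦0, 2↦3}
R3: no valid match — LHS pattern not found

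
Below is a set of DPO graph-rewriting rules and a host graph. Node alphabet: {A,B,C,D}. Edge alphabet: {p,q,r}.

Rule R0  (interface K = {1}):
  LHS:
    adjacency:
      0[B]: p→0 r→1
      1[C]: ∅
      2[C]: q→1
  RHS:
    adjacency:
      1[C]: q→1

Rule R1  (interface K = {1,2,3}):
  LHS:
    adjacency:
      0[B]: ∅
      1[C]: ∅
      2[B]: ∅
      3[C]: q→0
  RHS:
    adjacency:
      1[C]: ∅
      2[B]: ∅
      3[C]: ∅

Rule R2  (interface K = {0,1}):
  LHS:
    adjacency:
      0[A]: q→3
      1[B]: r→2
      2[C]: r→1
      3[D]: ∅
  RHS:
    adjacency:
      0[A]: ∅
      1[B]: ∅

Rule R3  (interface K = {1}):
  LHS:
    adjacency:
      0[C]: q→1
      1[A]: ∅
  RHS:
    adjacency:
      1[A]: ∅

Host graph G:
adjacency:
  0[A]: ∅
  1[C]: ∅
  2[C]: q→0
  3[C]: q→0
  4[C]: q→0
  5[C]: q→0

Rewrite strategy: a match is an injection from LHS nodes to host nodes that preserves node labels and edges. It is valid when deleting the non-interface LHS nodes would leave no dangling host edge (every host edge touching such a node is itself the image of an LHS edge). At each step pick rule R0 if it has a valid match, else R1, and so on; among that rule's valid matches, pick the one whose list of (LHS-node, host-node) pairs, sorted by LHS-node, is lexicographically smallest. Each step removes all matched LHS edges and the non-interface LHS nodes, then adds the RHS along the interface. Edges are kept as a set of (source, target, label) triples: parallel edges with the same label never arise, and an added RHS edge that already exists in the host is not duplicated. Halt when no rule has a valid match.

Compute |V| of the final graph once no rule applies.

Answer: 2

Rewrite trace:
start.  V:6 E:4  edges: 2-q->0 3-q->0 4-q->0 5-q->0
1. fire R3 via {0↦2, 1↦0}  →  V:5 E:3  edges: 3-q->0 4-q->0 5-q->0
2. fire R3 via {0↦3, 1↦0}  →  V:4 E:2  edges: 4-q->0 5-q->0
3. fire R3 via {0↦4, 1↦0}  →  V:3 E:1  edges: 5-q->0
4. fire R3 via {0↦5, 1↦0}  →  V:2 E:0  edges: ∅
halt: no rule applies after step 4
NF nodes: {0:A, 1:C}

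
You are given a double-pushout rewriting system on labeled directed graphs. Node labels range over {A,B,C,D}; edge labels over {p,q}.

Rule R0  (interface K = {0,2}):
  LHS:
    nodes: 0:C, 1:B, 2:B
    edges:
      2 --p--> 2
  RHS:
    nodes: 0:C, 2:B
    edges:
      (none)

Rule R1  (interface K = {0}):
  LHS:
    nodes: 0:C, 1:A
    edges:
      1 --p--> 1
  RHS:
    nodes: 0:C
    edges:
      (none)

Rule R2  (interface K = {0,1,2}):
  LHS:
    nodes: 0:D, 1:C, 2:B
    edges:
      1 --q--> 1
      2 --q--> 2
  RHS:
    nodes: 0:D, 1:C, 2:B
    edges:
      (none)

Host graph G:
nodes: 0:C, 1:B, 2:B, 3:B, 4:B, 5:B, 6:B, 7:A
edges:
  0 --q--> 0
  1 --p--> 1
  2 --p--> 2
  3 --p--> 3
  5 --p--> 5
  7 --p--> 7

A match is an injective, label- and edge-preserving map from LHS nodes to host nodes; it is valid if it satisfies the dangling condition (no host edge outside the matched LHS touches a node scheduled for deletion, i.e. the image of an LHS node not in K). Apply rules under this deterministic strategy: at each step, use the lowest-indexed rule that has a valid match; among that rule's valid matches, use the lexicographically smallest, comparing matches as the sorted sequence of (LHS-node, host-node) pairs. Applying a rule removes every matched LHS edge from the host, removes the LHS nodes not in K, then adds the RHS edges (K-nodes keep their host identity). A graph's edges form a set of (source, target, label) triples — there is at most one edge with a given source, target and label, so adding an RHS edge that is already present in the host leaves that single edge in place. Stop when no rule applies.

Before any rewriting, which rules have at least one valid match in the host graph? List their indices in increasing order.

Answer: [R0,R1]

Steps:
R0: 8 valid matches — {0↦0, 1↦4, 2↦1}, {0↦0, 1↦4, 2↦2}, {0↦0, 1↦4, 2↦3} (+5 more)
R1: 1 valid match — {0↦0, 1↦7}
R2: no valid match — LHS pattern not found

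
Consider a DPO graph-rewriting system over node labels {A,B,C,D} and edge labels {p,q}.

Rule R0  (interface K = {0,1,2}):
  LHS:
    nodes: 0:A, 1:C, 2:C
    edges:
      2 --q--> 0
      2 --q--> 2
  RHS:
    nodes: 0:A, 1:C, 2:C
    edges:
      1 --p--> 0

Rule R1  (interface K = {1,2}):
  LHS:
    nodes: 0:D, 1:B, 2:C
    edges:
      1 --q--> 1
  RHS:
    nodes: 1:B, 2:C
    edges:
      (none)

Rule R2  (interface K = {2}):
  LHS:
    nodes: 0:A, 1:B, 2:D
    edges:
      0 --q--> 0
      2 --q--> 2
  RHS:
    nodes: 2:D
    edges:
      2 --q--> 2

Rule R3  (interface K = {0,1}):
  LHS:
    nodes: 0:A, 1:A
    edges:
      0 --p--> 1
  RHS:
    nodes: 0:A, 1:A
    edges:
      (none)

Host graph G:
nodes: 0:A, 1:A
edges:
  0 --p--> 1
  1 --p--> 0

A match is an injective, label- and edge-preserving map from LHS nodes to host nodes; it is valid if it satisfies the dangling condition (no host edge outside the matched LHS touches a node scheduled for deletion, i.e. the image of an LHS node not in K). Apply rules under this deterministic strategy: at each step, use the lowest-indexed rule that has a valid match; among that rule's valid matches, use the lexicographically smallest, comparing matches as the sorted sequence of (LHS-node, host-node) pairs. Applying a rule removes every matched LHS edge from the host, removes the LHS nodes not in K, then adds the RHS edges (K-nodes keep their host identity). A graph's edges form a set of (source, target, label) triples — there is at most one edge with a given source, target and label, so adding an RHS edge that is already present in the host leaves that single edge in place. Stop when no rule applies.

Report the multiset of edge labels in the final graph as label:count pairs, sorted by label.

Answer: (no edges)

Derivation:
start.  V:2 E:2  edges: 0-p->1 1-p->0
1. fire R3 via {0↦0, 1↦1}  →  V:2 E:1  edges: 1-p->0
2. fire R3 via {0↦1, 1↦0}  →  V:2 E:0  edges: ∅
final graph: no rule applies after step 2
NF edges: []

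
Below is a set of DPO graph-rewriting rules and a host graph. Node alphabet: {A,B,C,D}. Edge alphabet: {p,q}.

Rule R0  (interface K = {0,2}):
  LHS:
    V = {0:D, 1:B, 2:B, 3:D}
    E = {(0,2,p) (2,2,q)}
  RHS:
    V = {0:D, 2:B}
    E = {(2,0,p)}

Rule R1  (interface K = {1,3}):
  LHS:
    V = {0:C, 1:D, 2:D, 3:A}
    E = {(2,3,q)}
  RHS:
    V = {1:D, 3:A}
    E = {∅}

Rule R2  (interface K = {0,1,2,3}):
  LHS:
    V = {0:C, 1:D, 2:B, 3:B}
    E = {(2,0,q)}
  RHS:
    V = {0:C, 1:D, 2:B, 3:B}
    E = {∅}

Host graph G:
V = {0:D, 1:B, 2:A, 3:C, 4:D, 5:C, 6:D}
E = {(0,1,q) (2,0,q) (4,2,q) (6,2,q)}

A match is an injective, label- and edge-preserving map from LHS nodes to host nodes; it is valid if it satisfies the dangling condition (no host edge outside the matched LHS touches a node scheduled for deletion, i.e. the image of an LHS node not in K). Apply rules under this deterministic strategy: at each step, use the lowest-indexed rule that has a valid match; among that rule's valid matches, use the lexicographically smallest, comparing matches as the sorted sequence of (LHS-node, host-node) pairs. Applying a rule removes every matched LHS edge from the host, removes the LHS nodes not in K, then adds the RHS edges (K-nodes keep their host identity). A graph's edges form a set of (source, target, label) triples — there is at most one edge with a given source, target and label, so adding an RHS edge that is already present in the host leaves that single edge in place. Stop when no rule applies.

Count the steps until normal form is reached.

Answer: 2

Derivation:
[0] host  ⇒  7 nodes, 4 edges  {0-q->1 2-q->0 4-q->2 6-q->2}
[1] R1 @ {0↦3, 1↦0, 2↦4, 3↦2}  ⇒  5 nodes, 3 edges  {0-q->1 2-q->0 6-q->2}
[2] R1 @ {0↦5, 1↦0, 2↦6, 3↦2}  ⇒  3 nodes, 2 edges  {0-q->1 2-q->0}
final graph: no rule applies after step 2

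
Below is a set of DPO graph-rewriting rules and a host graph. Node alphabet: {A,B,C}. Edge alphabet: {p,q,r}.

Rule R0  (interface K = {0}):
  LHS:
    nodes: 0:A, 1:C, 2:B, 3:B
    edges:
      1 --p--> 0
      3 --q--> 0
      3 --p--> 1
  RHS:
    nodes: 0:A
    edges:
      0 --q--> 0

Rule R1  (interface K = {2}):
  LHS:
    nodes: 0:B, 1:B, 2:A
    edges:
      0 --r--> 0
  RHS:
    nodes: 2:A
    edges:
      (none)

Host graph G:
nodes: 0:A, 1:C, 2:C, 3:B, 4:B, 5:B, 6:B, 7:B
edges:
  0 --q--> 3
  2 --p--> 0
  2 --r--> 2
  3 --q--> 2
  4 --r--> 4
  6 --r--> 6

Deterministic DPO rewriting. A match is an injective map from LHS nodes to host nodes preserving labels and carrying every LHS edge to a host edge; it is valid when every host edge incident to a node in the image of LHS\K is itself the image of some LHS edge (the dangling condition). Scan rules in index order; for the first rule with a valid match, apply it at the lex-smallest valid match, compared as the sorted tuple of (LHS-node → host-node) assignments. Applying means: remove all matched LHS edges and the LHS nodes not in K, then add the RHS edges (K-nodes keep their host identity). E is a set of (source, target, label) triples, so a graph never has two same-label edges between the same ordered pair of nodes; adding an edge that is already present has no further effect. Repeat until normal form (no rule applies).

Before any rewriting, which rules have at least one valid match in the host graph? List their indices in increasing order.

Answer: [R1]

Rewrite trace:
R0: no valid match — LHS pattern not found
R1: 4 valid matches — {0↦4, 1↦5, 2↦0}, {0↦4, 1↦7, 2↦0}, {0↦6, 1↦5, 2↦0} (+1 more)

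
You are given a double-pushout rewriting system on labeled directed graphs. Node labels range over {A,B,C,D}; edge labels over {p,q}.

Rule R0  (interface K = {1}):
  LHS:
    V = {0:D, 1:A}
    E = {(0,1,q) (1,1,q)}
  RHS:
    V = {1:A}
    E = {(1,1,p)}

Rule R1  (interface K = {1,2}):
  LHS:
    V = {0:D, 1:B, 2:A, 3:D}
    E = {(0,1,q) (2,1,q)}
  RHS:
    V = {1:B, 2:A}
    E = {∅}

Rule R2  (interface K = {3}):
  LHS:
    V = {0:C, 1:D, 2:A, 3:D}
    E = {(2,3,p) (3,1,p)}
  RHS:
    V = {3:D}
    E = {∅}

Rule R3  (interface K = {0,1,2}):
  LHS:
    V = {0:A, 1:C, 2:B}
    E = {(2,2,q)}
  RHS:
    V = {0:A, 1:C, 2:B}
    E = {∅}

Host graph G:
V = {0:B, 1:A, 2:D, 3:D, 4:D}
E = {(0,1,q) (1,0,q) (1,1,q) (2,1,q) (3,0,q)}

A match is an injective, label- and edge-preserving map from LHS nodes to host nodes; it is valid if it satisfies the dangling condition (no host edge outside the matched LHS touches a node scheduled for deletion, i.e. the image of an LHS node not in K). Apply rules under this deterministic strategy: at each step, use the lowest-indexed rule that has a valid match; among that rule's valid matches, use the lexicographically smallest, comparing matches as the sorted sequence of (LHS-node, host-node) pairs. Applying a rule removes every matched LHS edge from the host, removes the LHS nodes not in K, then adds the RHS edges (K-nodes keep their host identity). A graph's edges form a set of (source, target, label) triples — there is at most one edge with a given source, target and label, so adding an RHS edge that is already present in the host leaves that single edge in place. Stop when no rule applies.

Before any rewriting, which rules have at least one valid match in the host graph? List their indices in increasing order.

R0: 1 valid match — {0↦2, 1↦1}
R1: 1 valid match — {0↦3, 1↦0, 2↦1, 3↦4}
R2: no valid match — LHS pattern not found
R3: no valid match — LHS pattern not found

Answer: [R0,R1]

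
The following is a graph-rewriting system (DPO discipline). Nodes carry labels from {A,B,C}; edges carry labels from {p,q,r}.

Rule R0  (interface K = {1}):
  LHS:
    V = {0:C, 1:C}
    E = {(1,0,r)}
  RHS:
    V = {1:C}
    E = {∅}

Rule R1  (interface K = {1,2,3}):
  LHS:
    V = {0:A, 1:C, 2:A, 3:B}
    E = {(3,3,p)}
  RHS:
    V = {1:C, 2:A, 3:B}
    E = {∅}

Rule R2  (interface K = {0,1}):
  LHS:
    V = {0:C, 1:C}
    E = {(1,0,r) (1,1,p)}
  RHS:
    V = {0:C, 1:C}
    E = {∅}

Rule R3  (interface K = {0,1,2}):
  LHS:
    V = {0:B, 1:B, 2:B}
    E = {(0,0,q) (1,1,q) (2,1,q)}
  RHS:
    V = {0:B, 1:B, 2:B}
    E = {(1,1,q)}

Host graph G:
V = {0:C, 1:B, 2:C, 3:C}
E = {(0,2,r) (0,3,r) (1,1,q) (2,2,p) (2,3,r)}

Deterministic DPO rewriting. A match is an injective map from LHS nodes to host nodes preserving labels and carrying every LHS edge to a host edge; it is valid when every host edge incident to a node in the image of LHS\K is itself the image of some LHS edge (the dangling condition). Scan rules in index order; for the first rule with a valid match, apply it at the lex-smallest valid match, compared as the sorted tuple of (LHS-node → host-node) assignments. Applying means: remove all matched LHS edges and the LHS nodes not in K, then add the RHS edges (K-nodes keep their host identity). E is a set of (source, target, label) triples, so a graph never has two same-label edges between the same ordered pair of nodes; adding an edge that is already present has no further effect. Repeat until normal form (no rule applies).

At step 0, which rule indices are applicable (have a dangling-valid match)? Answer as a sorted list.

R0: no valid match — 3 raw matches, all fail dangling condition
R1: no valid match — LHS pattern not found
R2: 1 valid match — {0↦3, 1↦2}
R3: no valid match — LHS pattern not found

Answer: [R2]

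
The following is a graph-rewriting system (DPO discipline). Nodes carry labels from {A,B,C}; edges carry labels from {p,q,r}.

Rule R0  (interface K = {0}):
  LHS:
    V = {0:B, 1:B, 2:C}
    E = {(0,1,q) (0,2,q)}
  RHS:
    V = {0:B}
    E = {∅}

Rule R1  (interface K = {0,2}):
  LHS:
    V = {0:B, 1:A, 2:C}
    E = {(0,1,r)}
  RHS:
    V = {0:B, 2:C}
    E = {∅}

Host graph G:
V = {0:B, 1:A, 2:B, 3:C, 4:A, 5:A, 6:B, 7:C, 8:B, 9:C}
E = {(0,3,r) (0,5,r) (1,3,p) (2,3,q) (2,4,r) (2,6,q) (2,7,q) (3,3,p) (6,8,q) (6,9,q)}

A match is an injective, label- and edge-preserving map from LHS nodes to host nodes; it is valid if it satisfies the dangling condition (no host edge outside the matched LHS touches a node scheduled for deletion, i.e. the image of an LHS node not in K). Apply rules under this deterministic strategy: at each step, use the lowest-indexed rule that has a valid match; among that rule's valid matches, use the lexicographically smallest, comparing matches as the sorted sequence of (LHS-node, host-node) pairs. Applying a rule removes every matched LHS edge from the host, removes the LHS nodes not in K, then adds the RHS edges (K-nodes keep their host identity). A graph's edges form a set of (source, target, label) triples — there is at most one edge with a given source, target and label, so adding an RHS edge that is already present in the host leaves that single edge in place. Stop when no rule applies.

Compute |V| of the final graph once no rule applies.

Answer: 4

Rewrite trace:
initial: |V|=10 |E|=10  E = 0-r->3 0-r->5 1-p->3 2-q->3 2-r->4 2-q->6 2-q->7 3-p->3 6-q->8 6-q->9
step 1: apply R0 at {0↦6, 1↦8, 2↦9}  → |V|=8 |E|=8  E = 0-r->3 0-r->5 1-p->3 2-q->3 2-r->4 2-q->6 2-q->7 3-p->3
step 2: apply R0 at {0↦2, 1↦6, 2↦7}  → |V|=6 |E|=6  E = 0-r->3 0-r->5 1-p->3 2-q->3 2-r->4 3-p->3
step 3: apply R1 at {0↦0, 1↦5, 2↦3}  → |V|=5 |E|=5  E = 0-r->3 1-p->3 2-q->3 2-r->4 3-p->3
step 4: apply R1 at {0↦2, 1↦4, 2↦3}  → |V|=4 |E|=4  E = 0-r->3 1-p->3 2-q->3 3-p->3
halt: no rule applies after step 4
NF nodes: {0:B, 1:A, 2:B, 3:C}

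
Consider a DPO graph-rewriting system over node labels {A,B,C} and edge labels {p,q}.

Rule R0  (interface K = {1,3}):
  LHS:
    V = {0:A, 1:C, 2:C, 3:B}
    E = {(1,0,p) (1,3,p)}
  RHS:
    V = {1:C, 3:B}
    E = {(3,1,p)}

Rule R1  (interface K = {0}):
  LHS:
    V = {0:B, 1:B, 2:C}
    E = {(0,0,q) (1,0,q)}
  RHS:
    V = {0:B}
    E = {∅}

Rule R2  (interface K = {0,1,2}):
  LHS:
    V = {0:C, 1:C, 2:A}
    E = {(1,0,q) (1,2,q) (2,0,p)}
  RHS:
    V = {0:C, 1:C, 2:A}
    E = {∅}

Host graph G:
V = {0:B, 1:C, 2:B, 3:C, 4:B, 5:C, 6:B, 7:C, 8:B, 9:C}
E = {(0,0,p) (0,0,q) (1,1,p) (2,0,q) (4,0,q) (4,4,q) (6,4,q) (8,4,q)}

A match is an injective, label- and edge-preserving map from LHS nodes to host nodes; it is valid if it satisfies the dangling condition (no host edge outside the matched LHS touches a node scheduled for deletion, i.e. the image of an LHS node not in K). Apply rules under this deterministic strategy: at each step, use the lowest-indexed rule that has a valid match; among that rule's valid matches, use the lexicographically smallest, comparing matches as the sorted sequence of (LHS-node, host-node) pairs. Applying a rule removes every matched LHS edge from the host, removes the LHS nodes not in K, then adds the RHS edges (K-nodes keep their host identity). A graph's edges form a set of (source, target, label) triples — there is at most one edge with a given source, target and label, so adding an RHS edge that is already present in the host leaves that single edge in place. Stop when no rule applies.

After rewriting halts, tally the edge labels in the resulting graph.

initial: |V|=10 |E|=8  E = 0-p->0 0-q->0 1-p->1 2-q->0 4-q->0 4-q->4 6-q->4 8-q->4
step 1: apply R1 at {0↦0, 1↦2, 2↦3}  → |V|=8 |E|=6  E = 0-p->0 1-p->1 4-q->0 4-q->4 6-q->4 8-q->4
step 2: apply R1 at {0↦4, 1↦6, 2↦5}  → |V|=6 |E|=4  E = 0-p->0 1-p->1 4-q->0 8-q->4
normal form: no rule applies after step 2
NF edges: [(0, 0, 'p'), (1, 1, 'p'), (4, 0, 'q'), (8, 4, 'q')]

Answer: p:2 q:2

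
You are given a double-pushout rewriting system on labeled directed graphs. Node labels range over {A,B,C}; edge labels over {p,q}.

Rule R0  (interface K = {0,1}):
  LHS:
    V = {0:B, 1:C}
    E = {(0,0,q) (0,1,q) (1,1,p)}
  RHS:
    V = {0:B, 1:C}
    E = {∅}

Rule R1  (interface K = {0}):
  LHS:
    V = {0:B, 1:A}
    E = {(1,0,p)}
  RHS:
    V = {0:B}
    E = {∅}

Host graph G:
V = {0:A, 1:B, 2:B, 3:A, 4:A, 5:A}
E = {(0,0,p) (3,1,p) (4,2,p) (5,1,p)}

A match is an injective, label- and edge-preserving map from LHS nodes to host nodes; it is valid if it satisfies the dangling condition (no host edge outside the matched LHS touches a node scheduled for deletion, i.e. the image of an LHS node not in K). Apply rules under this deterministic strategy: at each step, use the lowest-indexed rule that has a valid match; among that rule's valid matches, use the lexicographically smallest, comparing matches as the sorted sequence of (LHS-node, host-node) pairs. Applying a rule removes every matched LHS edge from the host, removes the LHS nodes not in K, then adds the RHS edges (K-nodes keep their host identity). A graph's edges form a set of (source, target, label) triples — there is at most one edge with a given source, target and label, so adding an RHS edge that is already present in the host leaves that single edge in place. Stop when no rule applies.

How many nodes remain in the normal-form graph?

initial: |V|=6 |E|=4  E = 0-p->0 3-p->1 4-p->2 5-p->1
step 1: apply R1 at {0↦1, 1↦3}  → |V|=5 |E|=3  E = 0-p->0 4-p->2 5-p->1
step 2: apply R1 at {0↦1, 1↦5}  → |V|=4 |E|=2  E = 0-p->0 4-p->2
step 3: apply R1 at {0↦2, 1↦4}  → |V|=3 |E|=1  E = 0-p->0
normal form: no rule applies after step 3
NF nodes: {0:A, 1:B, 2:B}

Answer: 3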